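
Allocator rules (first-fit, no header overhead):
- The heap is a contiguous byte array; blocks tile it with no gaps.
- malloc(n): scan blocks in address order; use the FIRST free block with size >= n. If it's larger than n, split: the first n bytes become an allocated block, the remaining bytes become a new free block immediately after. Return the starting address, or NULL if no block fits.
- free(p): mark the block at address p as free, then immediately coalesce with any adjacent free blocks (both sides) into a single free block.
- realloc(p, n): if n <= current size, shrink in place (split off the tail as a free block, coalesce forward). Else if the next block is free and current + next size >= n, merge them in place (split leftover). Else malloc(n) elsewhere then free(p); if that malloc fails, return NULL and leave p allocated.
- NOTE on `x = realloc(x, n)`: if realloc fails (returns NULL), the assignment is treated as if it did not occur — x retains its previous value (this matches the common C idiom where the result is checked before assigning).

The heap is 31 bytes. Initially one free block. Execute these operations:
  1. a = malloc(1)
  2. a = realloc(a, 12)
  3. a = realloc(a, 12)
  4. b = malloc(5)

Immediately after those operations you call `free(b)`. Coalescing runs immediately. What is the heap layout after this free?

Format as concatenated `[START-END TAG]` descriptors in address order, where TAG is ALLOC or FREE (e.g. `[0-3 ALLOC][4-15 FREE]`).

Op 1: a = malloc(1) -> a = 0; heap: [0-0 ALLOC][1-30 FREE]
Op 2: a = realloc(a, 12) -> a = 0; heap: [0-11 ALLOC][12-30 FREE]
Op 3: a = realloc(a, 12) -> a = 0; heap: [0-11 ALLOC][12-30 FREE]
Op 4: b = malloc(5) -> b = 12; heap: [0-11 ALLOC][12-16 ALLOC][17-30 FREE]
free(b): b = 12 -> block [12-16 ALLOC]; mark free, coalesce with adjacent free neighbors -> [0-11 ALLOC][12-30 FREE]

Answer: [0-11 ALLOC][12-30 FREE]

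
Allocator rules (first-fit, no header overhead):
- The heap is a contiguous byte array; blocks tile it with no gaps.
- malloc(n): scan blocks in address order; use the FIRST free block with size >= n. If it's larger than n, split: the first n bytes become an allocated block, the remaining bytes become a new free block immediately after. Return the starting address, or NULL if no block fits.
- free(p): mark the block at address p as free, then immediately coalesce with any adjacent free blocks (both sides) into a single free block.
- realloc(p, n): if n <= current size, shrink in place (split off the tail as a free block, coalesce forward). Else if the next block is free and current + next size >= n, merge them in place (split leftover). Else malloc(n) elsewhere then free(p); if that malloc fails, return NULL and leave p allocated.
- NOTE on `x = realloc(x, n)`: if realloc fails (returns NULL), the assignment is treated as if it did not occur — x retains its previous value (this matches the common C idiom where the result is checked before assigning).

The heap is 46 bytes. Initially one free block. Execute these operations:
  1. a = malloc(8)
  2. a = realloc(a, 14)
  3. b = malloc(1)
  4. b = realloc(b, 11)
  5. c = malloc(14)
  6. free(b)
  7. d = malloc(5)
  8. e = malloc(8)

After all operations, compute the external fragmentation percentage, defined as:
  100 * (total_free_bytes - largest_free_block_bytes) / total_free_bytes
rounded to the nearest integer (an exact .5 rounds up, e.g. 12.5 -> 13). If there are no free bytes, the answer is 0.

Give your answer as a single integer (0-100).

Op 1: a = malloc(8) -> a = 0; heap: [0-7 ALLOC][8-45 FREE]
Op 2: a = realloc(a, 14) -> a = 0; heap: [0-13 ALLOC][14-45 FREE]
Op 3: b = malloc(1) -> b = 14; heap: [0-13 ALLOC][14-14 ALLOC][15-45 FREE]
Op 4: b = realloc(b, 11) -> b = 14; heap: [0-13 ALLOC][14-24 ALLOC][25-45 FREE]
Op 5: c = malloc(14) -> c = 25; heap: [0-13 ALLOC][14-24 ALLOC][25-38 ALLOC][39-45 FREE]
Op 6: free(b) -> (freed b); heap: [0-13 ALLOC][14-24 FREE][25-38 ALLOC][39-45 FREE]
Op 7: d = malloc(5) -> d = 14; heap: [0-13 ALLOC][14-18 ALLOC][19-24 FREE][25-38 ALLOC][39-45 FREE]
Op 8: e = malloc(8) -> e = NULL; heap: [0-13 ALLOC][14-18 ALLOC][19-24 FREE][25-38 ALLOC][39-45 FREE]
Free blocks: [6 7] total_free=13 largest=7 -> 100*(13-7)/13 = 600/13 ≈ 46.154 -> rounds to 46

Answer: 46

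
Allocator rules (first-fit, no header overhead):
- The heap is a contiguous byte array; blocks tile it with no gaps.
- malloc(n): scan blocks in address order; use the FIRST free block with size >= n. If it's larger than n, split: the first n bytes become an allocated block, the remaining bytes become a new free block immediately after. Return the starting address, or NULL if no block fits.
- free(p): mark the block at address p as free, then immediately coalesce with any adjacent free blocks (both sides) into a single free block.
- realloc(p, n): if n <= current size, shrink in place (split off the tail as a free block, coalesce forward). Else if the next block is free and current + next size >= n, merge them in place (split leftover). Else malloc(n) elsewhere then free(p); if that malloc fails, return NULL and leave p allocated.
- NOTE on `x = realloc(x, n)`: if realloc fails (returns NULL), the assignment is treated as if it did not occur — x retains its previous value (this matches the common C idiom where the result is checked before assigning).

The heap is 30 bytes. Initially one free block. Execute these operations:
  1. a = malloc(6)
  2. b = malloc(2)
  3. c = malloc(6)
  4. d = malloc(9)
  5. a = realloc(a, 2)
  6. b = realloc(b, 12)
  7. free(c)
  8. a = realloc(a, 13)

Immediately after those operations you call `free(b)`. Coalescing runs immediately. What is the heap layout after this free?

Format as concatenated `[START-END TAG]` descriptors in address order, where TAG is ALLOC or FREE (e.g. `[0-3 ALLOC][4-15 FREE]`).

Answer: [0-1 ALLOC][2-13 FREE][14-22 ALLOC][23-29 FREE]

Derivation:
Op 1: a = malloc(6) -> a = 0; heap: [0-5 ALLOC][6-29 FREE]
Op 2: b = malloc(2) -> b = 6; heap: [0-5 ALLOC][6-7 ALLOC][8-29 FREE]
Op 3: c = malloc(6) -> c = 8; heap: [0-5 ALLOC][6-7 ALLOC][8-13 ALLOC][14-29 FREE]
Op 4: d = malloc(9) -> d = 14; heap: [0-5 ALLOC][6-7 ALLOC][8-13 ALLOC][14-22 ALLOC][23-29 FREE]
Op 5: a = realloc(a, 2) -> a = 0; heap: [0-1 ALLOC][2-5 FREE][6-7 ALLOC][8-13 ALLOC][14-22 ALLOC][23-29 FREE]
Op 6: b = realloc(b, 12) -> NULL (b unchanged); heap: [0-1 ALLOC][2-5 FREE][6-7 ALLOC][8-13 ALLOC][14-22 ALLOC][23-29 FREE]
Op 7: free(c) -> (freed c); heap: [0-1 ALLOC][2-5 FREE][6-7 ALLOC][8-13 FREE][14-22 ALLOC][23-29 FREE]
Op 8: a = realloc(a, 13) -> NULL (a unchanged); heap: [0-1 ALLOC][2-5 FREE][6-7 ALLOC][8-13 FREE][14-22 ALLOC][23-29 FREE]
free(b): b = 6 -> block [6-7 ALLOC]; mark free, coalesce with adjacent free neighbors -> [0-1 ALLOC][2-13 FREE][14-22 ALLOC][23-29 FREE]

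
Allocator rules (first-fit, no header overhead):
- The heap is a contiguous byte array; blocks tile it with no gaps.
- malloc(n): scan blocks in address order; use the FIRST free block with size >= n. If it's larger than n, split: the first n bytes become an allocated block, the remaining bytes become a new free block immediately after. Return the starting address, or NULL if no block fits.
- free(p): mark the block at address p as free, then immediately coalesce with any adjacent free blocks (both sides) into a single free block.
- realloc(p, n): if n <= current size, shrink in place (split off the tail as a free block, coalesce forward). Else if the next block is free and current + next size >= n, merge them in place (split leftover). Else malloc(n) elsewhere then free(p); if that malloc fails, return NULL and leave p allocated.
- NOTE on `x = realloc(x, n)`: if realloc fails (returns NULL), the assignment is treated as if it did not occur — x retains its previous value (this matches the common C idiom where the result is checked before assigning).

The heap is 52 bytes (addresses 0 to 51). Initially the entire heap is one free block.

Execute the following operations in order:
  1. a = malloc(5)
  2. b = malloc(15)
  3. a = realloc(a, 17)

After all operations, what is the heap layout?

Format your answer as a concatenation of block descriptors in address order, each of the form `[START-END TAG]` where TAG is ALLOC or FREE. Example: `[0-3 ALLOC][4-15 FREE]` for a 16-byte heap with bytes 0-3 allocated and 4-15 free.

Op 1: a = malloc(5) -> a = 0; heap: [0-4 ALLOC][5-51 FREE]
Op 2: b = malloc(15) -> b = 5; heap: [0-4 ALLOC][5-19 ALLOC][20-51 FREE]
Op 3: a = realloc(a, 17) -> a = 20; heap: [0-4 FREE][5-19 ALLOC][20-36 ALLOC][37-51 FREE]

Answer: [0-4 FREE][5-19 ALLOC][20-36 ALLOC][37-51 FREE]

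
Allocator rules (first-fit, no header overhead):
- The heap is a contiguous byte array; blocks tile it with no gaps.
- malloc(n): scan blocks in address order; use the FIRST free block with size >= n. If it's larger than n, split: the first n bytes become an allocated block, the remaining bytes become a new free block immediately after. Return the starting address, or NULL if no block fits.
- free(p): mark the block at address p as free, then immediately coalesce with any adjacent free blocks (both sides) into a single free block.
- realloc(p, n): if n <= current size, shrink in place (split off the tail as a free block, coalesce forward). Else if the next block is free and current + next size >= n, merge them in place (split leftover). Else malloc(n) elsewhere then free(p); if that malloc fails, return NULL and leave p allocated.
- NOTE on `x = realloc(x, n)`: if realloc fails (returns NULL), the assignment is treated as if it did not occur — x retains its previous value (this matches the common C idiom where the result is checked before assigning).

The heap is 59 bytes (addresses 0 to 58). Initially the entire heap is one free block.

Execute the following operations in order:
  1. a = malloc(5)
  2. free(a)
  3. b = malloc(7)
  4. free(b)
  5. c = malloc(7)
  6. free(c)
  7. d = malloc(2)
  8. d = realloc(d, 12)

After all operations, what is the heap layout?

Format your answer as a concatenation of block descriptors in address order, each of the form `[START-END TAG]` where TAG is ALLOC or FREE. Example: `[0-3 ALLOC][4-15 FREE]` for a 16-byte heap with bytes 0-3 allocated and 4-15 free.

Answer: [0-11 ALLOC][12-58 FREE]

Derivation:
Op 1: a = malloc(5) -> a = 0; heap: [0-4 ALLOC][5-58 FREE]
Op 2: free(a) -> (freed a); heap: [0-58 FREE]
Op 3: b = malloc(7) -> b = 0; heap: [0-6 ALLOC][7-58 FREE]
Op 4: free(b) -> (freed b); heap: [0-58 FREE]
Op 5: c = malloc(7) -> c = 0; heap: [0-6 ALLOC][7-58 FREE]
Op 6: free(c) -> (freed c); heap: [0-58 FREE]
Op 7: d = malloc(2) -> d = 0; heap: [0-1 ALLOC][2-58 FREE]
Op 8: d = realloc(d, 12) -> d = 0; heap: [0-11 ALLOC][12-58 FREE]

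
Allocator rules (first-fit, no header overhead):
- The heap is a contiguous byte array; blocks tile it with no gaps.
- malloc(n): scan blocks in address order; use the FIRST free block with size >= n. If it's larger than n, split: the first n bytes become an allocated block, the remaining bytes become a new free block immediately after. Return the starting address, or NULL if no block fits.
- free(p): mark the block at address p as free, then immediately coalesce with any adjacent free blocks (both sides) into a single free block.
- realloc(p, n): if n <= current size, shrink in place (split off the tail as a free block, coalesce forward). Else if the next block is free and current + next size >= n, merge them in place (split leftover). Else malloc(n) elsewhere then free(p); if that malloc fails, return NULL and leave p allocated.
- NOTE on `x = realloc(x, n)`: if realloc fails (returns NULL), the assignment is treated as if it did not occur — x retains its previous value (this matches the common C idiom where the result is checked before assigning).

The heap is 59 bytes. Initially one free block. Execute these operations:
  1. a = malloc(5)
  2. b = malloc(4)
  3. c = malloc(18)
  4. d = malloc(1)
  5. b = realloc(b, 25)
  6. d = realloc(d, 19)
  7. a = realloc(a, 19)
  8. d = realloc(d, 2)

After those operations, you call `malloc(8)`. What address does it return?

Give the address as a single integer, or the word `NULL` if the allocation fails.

Op 1: a = malloc(5) -> a = 0; heap: [0-4 ALLOC][5-58 FREE]
Op 2: b = malloc(4) -> b = 5; heap: [0-4 ALLOC][5-8 ALLOC][9-58 FREE]
Op 3: c = malloc(18) -> c = 9; heap: [0-4 ALLOC][5-8 ALLOC][9-26 ALLOC][27-58 FREE]
Op 4: d = malloc(1) -> d = 27; heap: [0-4 ALLOC][5-8 ALLOC][9-26 ALLOC][27-27 ALLOC][28-58 FREE]
Op 5: b = realloc(b, 25) -> b = 28; heap: [0-4 ALLOC][5-8 FREE][9-26 ALLOC][27-27 ALLOC][28-52 ALLOC][53-58 FREE]
Op 6: d = realloc(d, 19) -> NULL (d unchanged); heap: [0-4 ALLOC][5-8 FREE][9-26 ALLOC][27-27 ALLOC][28-52 ALLOC][53-58 FREE]
Op 7: a = realloc(a, 19) -> NULL (a unchanged); heap: [0-4 ALLOC][5-8 FREE][9-26 ALLOC][27-27 ALLOC][28-52 ALLOC][53-58 FREE]
Op 8: d = realloc(d, 2) -> d = 5; heap: [0-4 ALLOC][5-6 ALLOC][7-8 FREE][9-26 ALLOC][27-27 FREE][28-52 ALLOC][53-58 FREE]
malloc(8): first-fit scan over [0-4 ALLOC][5-6 ALLOC][7-8 FREE][9-26 ALLOC][27-27 FREE][28-52 ALLOC][53-58 FREE] -> NULL

Answer: NULL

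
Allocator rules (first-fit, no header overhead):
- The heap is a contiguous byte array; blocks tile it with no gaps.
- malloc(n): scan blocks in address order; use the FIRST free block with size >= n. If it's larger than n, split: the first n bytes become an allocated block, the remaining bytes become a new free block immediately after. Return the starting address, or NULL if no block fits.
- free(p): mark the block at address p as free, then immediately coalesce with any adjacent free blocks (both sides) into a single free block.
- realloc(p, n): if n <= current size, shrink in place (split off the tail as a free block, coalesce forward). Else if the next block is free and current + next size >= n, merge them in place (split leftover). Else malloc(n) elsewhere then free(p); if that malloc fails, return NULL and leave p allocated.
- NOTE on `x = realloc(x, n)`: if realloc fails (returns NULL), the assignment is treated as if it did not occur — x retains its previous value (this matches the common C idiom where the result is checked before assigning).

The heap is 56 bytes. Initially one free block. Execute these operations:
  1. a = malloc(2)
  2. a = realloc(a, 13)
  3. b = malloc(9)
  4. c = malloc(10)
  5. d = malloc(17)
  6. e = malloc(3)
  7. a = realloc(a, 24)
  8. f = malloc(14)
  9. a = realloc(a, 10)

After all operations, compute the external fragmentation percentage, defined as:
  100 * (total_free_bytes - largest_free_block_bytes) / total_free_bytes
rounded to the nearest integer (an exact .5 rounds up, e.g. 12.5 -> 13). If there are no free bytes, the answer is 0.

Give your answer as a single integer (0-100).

Op 1: a = malloc(2) -> a = 0; heap: [0-1 ALLOC][2-55 FREE]
Op 2: a = realloc(a, 13) -> a = 0; heap: [0-12 ALLOC][13-55 FREE]
Op 3: b = malloc(9) -> b = 13; heap: [0-12 ALLOC][13-21 ALLOC][22-55 FREE]
Op 4: c = malloc(10) -> c = 22; heap: [0-12 ALLOC][13-21 ALLOC][22-31 ALLOC][32-55 FREE]
Op 5: d = malloc(17) -> d = 32; heap: [0-12 ALLOC][13-21 ALLOC][22-31 ALLOC][32-48 ALLOC][49-55 FREE]
Op 6: e = malloc(3) -> e = 49; heap: [0-12 ALLOC][13-21 ALLOC][22-31 ALLOC][32-48 ALLOC][49-51 ALLOC][52-55 FREE]
Op 7: a = realloc(a, 24) -> NULL (a unchanged); heap: [0-12 ALLOC][13-21 ALLOC][22-31 ALLOC][32-48 ALLOC][49-51 ALLOC][52-55 FREE]
Op 8: f = malloc(14) -> f = NULL; heap: [0-12 ALLOC][13-21 ALLOC][22-31 ALLOC][32-48 ALLOC][49-51 ALLOC][52-55 FREE]
Op 9: a = realloc(a, 10) -> a = 0; heap: [0-9 ALLOC][10-12 FREE][13-21 ALLOC][22-31 ALLOC][32-48 ALLOC][49-51 ALLOC][52-55 FREE]
Free blocks: [3 4] total_free=7 largest=4 -> 100*(7-4)/7 = 300/7 ≈ 42.857 -> rounds to 43

Answer: 43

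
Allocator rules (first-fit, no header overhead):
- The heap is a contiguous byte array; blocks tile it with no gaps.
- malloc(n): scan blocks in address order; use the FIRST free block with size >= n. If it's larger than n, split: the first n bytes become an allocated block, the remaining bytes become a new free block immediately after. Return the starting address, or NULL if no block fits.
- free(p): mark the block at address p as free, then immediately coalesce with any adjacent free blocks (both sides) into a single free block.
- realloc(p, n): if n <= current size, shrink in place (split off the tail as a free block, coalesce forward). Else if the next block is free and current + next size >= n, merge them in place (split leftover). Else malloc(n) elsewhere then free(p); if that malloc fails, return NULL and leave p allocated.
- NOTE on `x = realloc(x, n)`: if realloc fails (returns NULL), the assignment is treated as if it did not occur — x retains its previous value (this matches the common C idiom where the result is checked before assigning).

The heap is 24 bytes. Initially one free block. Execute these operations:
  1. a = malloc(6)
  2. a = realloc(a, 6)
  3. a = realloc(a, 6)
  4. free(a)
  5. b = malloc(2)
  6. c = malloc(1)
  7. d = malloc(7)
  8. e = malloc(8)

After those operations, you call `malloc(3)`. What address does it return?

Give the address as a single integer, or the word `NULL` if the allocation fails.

Op 1: a = malloc(6) -> a = 0; heap: [0-5 ALLOC][6-23 FREE]
Op 2: a = realloc(a, 6) -> a = 0; heap: [0-5 ALLOC][6-23 FREE]
Op 3: a = realloc(a, 6) -> a = 0; heap: [0-5 ALLOC][6-23 FREE]
Op 4: free(a) -> (freed a); heap: [0-23 FREE]
Op 5: b = malloc(2) -> b = 0; heap: [0-1 ALLOC][2-23 FREE]
Op 6: c = malloc(1) -> c = 2; heap: [0-1 ALLOC][2-2 ALLOC][3-23 FREE]
Op 7: d = malloc(7) -> d = 3; heap: [0-1 ALLOC][2-2 ALLOC][3-9 ALLOC][10-23 FREE]
Op 8: e = malloc(8) -> e = 10; heap: [0-1 ALLOC][2-2 ALLOC][3-9 ALLOC][10-17 ALLOC][18-23 FREE]
malloc(3): first-fit scan over [0-1 ALLOC][2-2 ALLOC][3-9 ALLOC][10-17 ALLOC][18-23 FREE] -> 18

Answer: 18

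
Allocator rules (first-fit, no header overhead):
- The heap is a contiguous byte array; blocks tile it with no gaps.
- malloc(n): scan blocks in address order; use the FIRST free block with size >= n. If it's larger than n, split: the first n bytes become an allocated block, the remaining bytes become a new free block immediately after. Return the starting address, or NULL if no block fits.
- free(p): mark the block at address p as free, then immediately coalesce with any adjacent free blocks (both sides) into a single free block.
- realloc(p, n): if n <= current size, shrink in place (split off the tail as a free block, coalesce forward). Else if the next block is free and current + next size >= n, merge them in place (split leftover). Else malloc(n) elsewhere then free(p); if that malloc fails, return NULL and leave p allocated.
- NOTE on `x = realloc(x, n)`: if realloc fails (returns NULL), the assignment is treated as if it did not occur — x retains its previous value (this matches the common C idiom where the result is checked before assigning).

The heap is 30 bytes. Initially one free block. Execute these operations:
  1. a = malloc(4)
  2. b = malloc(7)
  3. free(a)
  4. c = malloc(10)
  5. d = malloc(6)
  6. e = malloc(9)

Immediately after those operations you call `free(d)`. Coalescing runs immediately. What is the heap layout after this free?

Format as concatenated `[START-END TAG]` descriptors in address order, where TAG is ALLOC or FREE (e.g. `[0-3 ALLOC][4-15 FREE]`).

Answer: [0-3 FREE][4-10 ALLOC][11-20 ALLOC][21-29 FREE]

Derivation:
Op 1: a = malloc(4) -> a = 0; heap: [0-3 ALLOC][4-29 FREE]
Op 2: b = malloc(7) -> b = 4; heap: [0-3 ALLOC][4-10 ALLOC][11-29 FREE]
Op 3: free(a) -> (freed a); heap: [0-3 FREE][4-10 ALLOC][11-29 FREE]
Op 4: c = malloc(10) -> c = 11; heap: [0-3 FREE][4-10 ALLOC][11-20 ALLOC][21-29 FREE]
Op 5: d = malloc(6) -> d = 21; heap: [0-3 FREE][4-10 ALLOC][11-20 ALLOC][21-26 ALLOC][27-29 FREE]
Op 6: e = malloc(9) -> e = NULL; heap: [0-3 FREE][4-10 ALLOC][11-20 ALLOC][21-26 ALLOC][27-29 FREE]
free(d): d = 21 -> block [21-26 ALLOC]; mark free, coalesce with adjacent free neighbors -> [0-3 FREE][4-10 ALLOC][11-20 ALLOC][21-29 FREE]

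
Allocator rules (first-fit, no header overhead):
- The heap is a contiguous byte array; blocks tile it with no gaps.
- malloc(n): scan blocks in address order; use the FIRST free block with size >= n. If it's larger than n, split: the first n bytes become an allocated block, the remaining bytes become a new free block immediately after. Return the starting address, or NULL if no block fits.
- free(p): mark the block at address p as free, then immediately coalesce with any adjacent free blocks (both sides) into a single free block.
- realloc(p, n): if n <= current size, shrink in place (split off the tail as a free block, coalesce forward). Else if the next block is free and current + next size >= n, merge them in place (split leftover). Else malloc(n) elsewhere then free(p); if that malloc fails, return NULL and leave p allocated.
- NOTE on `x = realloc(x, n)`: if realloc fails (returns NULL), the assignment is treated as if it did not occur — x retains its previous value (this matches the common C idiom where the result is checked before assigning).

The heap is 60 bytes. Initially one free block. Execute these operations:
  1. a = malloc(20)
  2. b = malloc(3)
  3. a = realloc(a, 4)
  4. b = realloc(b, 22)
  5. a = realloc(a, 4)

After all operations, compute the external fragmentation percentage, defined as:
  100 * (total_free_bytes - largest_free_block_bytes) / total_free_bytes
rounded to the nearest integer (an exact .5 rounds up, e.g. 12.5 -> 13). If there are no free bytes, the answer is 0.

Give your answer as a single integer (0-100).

Op 1: a = malloc(20) -> a = 0; heap: [0-19 ALLOC][20-59 FREE]
Op 2: b = malloc(3) -> b = 20; heap: [0-19 ALLOC][20-22 ALLOC][23-59 FREE]
Op 3: a = realloc(a, 4) -> a = 0; heap: [0-3 ALLOC][4-19 FREE][20-22 ALLOC][23-59 FREE]
Op 4: b = realloc(b, 22) -> b = 20; heap: [0-3 ALLOC][4-19 FREE][20-41 ALLOC][42-59 FREE]
Op 5: a = realloc(a, 4) -> a = 0; heap: [0-3 ALLOC][4-19 FREE][20-41 ALLOC][42-59 FREE]
Free blocks: [16 18] total_free=34 largest=18 -> 100*(34-18)/34 = 1600/34 ≈ 47.059 -> rounds to 47

Answer: 47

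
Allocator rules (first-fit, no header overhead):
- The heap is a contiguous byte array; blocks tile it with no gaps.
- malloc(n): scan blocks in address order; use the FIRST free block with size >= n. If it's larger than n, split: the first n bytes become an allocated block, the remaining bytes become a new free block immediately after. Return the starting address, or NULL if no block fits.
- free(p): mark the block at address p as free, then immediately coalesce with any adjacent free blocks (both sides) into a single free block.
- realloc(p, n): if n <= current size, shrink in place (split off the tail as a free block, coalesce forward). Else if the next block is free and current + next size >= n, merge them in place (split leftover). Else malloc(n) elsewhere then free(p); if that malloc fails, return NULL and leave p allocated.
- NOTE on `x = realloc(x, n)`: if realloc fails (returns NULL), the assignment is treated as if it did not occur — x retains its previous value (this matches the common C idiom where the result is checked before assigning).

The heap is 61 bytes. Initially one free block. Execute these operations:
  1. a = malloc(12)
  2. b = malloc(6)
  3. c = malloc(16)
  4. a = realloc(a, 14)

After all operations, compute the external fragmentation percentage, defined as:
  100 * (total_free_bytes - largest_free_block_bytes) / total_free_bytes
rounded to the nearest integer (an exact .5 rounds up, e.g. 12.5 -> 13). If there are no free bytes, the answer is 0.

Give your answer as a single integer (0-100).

Answer: 48

Derivation:
Op 1: a = malloc(12) -> a = 0; heap: [0-11 ALLOC][12-60 FREE]
Op 2: b = malloc(6) -> b = 12; heap: [0-11 ALLOC][12-17 ALLOC][18-60 FREE]
Op 3: c = malloc(16) -> c = 18; heap: [0-11 ALLOC][12-17 ALLOC][18-33 ALLOC][34-60 FREE]
Op 4: a = realloc(a, 14) -> a = 34; heap: [0-11 FREE][12-17 ALLOC][18-33 ALLOC][34-47 ALLOC][48-60 FREE]
Free blocks: [12 13] total_free=25 largest=13 -> 100*(25-13)/25 = 1200/25 = 48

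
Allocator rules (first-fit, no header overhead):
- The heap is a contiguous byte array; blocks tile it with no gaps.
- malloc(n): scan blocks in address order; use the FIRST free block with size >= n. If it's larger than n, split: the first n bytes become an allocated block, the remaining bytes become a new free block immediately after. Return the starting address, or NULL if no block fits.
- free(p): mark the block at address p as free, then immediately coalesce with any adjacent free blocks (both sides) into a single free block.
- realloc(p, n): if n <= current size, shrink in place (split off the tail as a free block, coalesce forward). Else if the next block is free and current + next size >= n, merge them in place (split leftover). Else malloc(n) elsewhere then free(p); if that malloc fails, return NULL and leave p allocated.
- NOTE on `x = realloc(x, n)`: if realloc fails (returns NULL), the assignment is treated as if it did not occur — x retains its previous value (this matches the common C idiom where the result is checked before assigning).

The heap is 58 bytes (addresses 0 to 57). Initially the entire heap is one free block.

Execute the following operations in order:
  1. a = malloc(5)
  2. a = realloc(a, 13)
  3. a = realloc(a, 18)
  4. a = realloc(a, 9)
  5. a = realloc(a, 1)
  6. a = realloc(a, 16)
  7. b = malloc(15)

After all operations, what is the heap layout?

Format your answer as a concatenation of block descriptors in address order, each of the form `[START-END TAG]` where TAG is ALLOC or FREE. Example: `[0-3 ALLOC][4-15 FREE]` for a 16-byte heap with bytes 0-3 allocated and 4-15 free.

Op 1: a = malloc(5) -> a = 0; heap: [0-4 ALLOC][5-57 FREE]
Op 2: a = realloc(a, 13) -> a = 0; heap: [0-12 ALLOC][13-57 FREE]
Op 3: a = realloc(a, 18) -> a = 0; heap: [0-17 ALLOC][18-57 FREE]
Op 4: a = realloc(a, 9) -> a = 0; heap: [0-8 ALLOC][9-57 FREE]
Op 5: a = realloc(a, 1) -> a = 0; heap: [0-0 ALLOC][1-57 FREE]
Op 6: a = realloc(a, 16) -> a = 0; heap: [0-15 ALLOC][16-57 FREE]
Op 7: b = malloc(15) -> b = 16; heap: [0-15 ALLOC][16-30 ALLOC][31-57 FREE]

Answer: [0-15 ALLOC][16-30 ALLOC][31-57 FREE]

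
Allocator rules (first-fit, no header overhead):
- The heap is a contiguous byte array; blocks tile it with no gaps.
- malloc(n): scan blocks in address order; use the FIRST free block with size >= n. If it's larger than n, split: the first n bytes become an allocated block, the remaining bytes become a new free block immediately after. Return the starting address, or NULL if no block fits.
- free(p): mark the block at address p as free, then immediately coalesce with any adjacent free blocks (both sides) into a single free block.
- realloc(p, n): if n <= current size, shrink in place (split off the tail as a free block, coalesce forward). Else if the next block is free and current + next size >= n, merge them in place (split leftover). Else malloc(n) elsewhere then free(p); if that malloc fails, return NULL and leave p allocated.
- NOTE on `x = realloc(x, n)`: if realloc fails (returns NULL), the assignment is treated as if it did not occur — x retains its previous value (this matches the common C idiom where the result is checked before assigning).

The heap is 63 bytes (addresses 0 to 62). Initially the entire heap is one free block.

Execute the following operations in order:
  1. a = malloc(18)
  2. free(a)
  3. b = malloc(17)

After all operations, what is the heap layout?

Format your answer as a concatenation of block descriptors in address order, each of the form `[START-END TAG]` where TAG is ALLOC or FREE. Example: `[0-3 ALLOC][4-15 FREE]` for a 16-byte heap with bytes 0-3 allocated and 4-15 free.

Answer: [0-16 ALLOC][17-62 FREE]

Derivation:
Op 1: a = malloc(18) -> a = 0; heap: [0-17 ALLOC][18-62 FREE]
Op 2: free(a) -> (freed a); heap: [0-62 FREE]
Op 3: b = malloc(17) -> b = 0; heap: [0-16 ALLOC][17-62 FREE]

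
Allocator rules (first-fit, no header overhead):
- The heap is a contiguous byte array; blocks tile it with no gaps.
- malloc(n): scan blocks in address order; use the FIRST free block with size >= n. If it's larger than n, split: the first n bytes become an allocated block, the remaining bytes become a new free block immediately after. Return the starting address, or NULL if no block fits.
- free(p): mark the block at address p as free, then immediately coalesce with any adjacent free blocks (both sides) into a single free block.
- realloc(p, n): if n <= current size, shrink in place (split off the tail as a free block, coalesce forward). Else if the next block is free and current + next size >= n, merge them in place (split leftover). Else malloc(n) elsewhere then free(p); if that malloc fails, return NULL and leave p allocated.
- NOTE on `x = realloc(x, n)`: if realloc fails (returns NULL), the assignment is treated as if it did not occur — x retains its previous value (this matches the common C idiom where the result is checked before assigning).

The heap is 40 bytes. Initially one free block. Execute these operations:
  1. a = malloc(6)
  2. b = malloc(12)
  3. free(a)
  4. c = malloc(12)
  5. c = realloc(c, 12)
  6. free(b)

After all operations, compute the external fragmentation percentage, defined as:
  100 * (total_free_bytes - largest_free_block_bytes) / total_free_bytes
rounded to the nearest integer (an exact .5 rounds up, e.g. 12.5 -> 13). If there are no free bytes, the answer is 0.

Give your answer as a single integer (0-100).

Answer: 36

Derivation:
Op 1: a = malloc(6) -> a = 0; heap: [0-5 ALLOC][6-39 FREE]
Op 2: b = malloc(12) -> b = 6; heap: [0-5 ALLOC][6-17 ALLOC][18-39 FREE]
Op 3: free(a) -> (freed a); heap: [0-5 FREE][6-17 ALLOC][18-39 FREE]
Op 4: c = malloc(12) -> c = 18; heap: [0-5 FREE][6-17 ALLOC][18-29 ALLOC][30-39 FREE]
Op 5: c = realloc(c, 12) -> c = 18; heap: [0-5 FREE][6-17 ALLOC][18-29 ALLOC][30-39 FREE]
Op 6: free(b) -> (freed b); heap: [0-17 FREE][18-29 ALLOC][30-39 FREE]
Free blocks: [18 10] total_free=28 largest=18 -> 100*(28-18)/28 = 1000/28 ≈ 35.714 -> rounds to 36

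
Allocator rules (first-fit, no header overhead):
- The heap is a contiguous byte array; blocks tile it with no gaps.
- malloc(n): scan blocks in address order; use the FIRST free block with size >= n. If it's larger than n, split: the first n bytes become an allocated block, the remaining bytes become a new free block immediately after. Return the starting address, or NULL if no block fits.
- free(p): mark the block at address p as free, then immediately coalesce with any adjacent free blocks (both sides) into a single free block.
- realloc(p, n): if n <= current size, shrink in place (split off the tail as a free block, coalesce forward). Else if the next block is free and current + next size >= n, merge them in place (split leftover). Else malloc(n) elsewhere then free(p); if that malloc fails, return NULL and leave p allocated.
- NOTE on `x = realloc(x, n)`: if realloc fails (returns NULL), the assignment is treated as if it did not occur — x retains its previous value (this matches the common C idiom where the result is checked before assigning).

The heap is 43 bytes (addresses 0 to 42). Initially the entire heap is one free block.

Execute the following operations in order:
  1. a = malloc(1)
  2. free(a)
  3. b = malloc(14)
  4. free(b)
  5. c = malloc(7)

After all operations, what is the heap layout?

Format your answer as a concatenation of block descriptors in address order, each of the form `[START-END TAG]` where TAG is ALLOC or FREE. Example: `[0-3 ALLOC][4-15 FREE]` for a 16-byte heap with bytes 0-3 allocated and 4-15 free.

Answer: [0-6 ALLOC][7-42 FREE]

Derivation:
Op 1: a = malloc(1) -> a = 0; heap: [0-0 ALLOC][1-42 FREE]
Op 2: free(a) -> (freed a); heap: [0-42 FREE]
Op 3: b = malloc(14) -> b = 0; heap: [0-13 ALLOC][14-42 FREE]
Op 4: free(b) -> (freed b); heap: [0-42 FREE]
Op 5: c = malloc(7) -> c = 0; heap: [0-6 ALLOC][7-42 FREE]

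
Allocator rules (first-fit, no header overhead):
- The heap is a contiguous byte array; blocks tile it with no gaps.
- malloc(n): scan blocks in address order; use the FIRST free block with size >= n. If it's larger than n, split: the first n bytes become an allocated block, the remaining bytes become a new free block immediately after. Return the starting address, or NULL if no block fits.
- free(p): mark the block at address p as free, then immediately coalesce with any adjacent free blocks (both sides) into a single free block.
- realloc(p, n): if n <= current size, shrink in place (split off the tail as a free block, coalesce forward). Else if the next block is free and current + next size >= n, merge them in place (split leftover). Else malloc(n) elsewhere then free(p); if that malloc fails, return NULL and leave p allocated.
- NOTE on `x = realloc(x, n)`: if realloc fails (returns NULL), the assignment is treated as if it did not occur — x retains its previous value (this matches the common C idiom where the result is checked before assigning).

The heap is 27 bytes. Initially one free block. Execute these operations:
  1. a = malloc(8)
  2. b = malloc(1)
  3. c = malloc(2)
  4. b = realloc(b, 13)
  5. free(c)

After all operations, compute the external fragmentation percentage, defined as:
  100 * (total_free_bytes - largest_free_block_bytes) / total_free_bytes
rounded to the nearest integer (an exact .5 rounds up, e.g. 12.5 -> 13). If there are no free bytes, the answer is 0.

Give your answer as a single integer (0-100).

Answer: 50

Derivation:
Op 1: a = malloc(8) -> a = 0; heap: [0-7 ALLOC][8-26 FREE]
Op 2: b = malloc(1) -> b = 8; heap: [0-7 ALLOC][8-8 ALLOC][9-26 FREE]
Op 3: c = malloc(2) -> c = 9; heap: [0-7 ALLOC][8-8 ALLOC][9-10 ALLOC][11-26 FREE]
Op 4: b = realloc(b, 13) -> b = 11; heap: [0-7 ALLOC][8-8 FREE][9-10 ALLOC][11-23 ALLOC][24-26 FREE]
Op 5: free(c) -> (freed c); heap: [0-7 ALLOC][8-10 FREE][11-23 ALLOC][24-26 FREE]
Free blocks: [3 3] total_free=6 largest=3 -> 100*(6-3)/6 = 300/6 = 50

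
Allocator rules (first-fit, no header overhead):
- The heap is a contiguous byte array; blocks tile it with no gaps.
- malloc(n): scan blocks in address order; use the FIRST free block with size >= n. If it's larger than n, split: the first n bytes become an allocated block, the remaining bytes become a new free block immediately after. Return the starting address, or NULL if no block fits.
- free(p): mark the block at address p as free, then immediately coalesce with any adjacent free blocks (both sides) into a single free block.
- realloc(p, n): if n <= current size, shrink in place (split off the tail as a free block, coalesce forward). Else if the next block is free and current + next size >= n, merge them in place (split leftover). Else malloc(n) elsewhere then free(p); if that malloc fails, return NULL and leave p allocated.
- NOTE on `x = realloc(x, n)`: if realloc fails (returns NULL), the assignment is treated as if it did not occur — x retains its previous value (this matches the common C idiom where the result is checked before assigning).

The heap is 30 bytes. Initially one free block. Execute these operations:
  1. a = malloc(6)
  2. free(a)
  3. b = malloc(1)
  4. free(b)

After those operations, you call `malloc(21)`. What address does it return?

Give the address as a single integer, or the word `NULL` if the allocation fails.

Op 1: a = malloc(6) -> a = 0; heap: [0-5 ALLOC][6-29 FREE]
Op 2: free(a) -> (freed a); heap: [0-29 FREE]
Op 3: b = malloc(1) -> b = 0; heap: [0-0 ALLOC][1-29 FREE]
Op 4: free(b) -> (freed b); heap: [0-29 FREE]
malloc(21): first-fit scan over [0-29 FREE] -> 0

Answer: 0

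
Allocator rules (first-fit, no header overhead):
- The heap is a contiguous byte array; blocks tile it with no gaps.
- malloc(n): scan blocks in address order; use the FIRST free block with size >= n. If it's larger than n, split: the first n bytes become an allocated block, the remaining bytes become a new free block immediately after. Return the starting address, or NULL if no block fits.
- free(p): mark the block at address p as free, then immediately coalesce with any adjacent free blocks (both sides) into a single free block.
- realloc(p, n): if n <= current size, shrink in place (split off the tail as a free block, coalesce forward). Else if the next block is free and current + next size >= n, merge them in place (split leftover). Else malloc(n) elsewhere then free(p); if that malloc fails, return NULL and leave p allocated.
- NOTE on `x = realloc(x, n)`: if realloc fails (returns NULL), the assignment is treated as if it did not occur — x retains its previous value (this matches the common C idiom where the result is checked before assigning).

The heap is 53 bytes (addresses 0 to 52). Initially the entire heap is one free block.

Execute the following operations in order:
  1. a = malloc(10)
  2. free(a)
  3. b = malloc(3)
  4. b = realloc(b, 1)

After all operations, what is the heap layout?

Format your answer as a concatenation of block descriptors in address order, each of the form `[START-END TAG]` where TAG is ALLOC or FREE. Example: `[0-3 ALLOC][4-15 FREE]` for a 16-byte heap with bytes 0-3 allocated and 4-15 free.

Op 1: a = malloc(10) -> a = 0; heap: [0-9 ALLOC][10-52 FREE]
Op 2: free(a) -> (freed a); heap: [0-52 FREE]
Op 3: b = malloc(3) -> b = 0; heap: [0-2 ALLOC][3-52 FREE]
Op 4: b = realloc(b, 1) -> b = 0; heap: [0-0 ALLOC][1-52 FREE]

Answer: [0-0 ALLOC][1-52 FREE]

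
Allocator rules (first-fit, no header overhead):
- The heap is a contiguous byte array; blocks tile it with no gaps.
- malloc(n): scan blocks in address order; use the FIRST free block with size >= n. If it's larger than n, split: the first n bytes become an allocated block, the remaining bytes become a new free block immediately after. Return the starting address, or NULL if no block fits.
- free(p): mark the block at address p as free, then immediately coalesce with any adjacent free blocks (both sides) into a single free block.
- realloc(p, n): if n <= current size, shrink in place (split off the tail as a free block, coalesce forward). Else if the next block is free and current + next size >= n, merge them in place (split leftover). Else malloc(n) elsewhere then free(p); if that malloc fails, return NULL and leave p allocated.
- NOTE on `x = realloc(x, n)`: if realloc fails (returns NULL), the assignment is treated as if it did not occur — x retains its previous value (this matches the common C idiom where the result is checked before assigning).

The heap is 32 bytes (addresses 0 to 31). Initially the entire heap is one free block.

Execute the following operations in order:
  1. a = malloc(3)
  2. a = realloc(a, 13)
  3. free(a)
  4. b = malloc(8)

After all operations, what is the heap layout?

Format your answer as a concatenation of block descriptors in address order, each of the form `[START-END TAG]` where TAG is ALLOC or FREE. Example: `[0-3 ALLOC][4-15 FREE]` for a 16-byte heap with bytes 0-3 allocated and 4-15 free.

Op 1: a = malloc(3) -> a = 0; heap: [0-2 ALLOC][3-31 FREE]
Op 2: a = realloc(a, 13) -> a = 0; heap: [0-12 ALLOC][13-31 FREE]
Op 3: free(a) -> (freed a); heap: [0-31 FREE]
Op 4: b = malloc(8) -> b = 0; heap: [0-7 ALLOC][8-31 FREE]

Answer: [0-7 ALLOC][8-31 FREE]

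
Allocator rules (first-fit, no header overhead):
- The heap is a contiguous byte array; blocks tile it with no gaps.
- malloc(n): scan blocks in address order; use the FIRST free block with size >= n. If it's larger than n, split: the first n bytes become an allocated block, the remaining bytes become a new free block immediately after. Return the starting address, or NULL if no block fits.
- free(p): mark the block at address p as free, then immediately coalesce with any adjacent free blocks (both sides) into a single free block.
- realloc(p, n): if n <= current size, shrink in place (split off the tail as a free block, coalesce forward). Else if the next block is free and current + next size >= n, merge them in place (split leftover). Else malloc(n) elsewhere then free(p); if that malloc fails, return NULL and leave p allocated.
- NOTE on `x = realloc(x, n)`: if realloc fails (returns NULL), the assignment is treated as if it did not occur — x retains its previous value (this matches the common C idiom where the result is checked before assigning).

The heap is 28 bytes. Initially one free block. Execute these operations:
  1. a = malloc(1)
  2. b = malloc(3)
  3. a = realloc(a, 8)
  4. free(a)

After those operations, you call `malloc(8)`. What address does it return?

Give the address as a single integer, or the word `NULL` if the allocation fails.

Op 1: a = malloc(1) -> a = 0; heap: [0-0 ALLOC][1-27 FREE]
Op 2: b = malloc(3) -> b = 1; heap: [0-0 ALLOC][1-3 ALLOC][4-27 FREE]
Op 3: a = realloc(a, 8) -> a = 4; heap: [0-0 FREE][1-3 ALLOC][4-11 ALLOC][12-27 FREE]
Op 4: free(a) -> (freed a); heap: [0-0 FREE][1-3 ALLOC][4-27 FREE]
malloc(8): first-fit scan over [0-0 FREE][1-3 ALLOC][4-27 FREE] -> 4

Answer: 4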